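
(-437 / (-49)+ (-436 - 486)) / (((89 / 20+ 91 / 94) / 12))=-504678480 / 249557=-2022.30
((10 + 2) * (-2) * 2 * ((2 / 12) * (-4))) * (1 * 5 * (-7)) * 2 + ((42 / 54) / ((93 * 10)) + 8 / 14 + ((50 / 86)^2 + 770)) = -1469.09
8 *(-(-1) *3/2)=12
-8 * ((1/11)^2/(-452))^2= -1/373901858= -0.00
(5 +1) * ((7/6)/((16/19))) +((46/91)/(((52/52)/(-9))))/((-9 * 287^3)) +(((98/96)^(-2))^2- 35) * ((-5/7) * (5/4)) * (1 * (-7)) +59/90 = -758750224143339919/3718876353388560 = -204.03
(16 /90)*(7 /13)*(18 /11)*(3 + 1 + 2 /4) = 504 /715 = 0.70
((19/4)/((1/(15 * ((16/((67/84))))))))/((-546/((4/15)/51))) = -608/44421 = -0.01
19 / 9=2.11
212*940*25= 4982000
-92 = -92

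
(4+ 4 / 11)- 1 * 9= -51 / 11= -4.64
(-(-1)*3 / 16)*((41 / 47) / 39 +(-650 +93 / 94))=-2379191 / 19552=-121.69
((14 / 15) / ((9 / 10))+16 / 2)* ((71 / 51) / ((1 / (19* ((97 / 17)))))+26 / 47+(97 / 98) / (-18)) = 221319629833 / 161732781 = 1368.43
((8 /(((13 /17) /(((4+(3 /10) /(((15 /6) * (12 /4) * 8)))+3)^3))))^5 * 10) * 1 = 223262938356088821015722150003210665436366026029016857 /37129300000000000000000000000000000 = 6013120052252232630.72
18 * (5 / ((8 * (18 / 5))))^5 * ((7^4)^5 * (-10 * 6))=-3896106752813085986328125 / 286654464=-13591648629665456.69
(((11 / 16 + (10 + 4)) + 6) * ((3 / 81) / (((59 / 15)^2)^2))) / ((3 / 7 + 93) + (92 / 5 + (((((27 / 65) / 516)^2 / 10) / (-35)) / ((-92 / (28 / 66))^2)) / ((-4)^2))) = 6951554804143950000000 / 242847418556344582909939799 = 0.00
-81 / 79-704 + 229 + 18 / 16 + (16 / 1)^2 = -138345 / 632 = -218.90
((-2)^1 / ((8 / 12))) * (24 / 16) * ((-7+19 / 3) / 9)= 1 / 3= 0.33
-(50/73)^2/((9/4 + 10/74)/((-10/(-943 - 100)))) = -3700000/1962025891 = -0.00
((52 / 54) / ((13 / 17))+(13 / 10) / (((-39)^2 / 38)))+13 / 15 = 3788 / 1755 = 2.16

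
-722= -722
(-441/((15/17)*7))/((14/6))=-153/5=-30.60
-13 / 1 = -13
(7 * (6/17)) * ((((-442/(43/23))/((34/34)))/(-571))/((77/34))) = 0.45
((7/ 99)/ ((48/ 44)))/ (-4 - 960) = -7/ 104112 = -0.00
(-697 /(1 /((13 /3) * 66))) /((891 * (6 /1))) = -37.29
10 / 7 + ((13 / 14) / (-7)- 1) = 0.30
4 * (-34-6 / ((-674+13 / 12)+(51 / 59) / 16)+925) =6791437476 / 1905547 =3564.04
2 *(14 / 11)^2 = 392 / 121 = 3.24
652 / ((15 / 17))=11084 / 15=738.93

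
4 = 4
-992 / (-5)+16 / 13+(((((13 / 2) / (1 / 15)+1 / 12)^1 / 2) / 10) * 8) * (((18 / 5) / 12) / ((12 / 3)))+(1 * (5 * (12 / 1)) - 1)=1360103 / 5200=261.56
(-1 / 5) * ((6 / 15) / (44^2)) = -1 / 24200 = -0.00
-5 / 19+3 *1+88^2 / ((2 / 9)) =662164 / 19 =34850.74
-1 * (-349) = 349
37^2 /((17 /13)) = 17797 /17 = 1046.88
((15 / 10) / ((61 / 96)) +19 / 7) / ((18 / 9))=2167 / 854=2.54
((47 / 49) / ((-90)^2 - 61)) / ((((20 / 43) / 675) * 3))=0.06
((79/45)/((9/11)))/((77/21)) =79/135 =0.59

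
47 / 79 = 0.59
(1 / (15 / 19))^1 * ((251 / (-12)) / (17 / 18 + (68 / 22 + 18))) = -52459 / 43630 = -1.20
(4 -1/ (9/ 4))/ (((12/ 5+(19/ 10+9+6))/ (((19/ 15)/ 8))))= 152/ 5211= 0.03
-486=-486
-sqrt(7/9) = -sqrt(7)/3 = -0.88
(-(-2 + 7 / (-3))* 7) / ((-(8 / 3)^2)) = -273 / 64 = -4.27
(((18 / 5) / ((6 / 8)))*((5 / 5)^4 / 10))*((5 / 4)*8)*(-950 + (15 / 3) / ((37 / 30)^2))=-6221040 / 1369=-4544.22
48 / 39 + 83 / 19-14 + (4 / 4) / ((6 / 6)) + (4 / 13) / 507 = -926720 / 125229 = -7.40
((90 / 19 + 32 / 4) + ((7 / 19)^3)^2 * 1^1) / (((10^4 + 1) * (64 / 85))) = 50943356595 / 30112374776384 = 0.00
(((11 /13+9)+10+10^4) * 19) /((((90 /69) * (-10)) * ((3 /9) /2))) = -28461373 /325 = -87573.46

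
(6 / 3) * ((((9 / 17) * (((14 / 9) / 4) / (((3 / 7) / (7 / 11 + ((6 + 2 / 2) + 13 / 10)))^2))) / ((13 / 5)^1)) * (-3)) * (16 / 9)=-1325748508 / 3610035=-367.24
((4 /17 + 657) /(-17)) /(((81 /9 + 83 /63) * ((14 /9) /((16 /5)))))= -3620052 /469625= -7.71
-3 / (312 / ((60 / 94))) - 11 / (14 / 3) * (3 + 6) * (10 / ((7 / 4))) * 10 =-145174335 / 119756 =-1212.25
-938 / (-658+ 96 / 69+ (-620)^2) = -10787 / 4413049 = -0.00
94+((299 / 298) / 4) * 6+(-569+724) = 149301 / 596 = 250.51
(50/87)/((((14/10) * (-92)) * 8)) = -125/224112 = -0.00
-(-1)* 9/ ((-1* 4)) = -9/ 4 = -2.25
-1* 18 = -18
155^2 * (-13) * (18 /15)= -374790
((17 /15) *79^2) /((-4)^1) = -106097 /60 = -1768.28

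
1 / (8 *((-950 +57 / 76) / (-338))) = 169 / 3797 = 0.04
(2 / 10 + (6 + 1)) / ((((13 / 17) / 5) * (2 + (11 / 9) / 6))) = 21.36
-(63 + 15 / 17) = -1086 / 17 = -63.88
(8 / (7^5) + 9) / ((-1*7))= -151271 / 117649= -1.29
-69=-69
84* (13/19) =1092/19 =57.47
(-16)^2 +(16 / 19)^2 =92672 / 361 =256.71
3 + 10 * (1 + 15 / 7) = 241 / 7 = 34.43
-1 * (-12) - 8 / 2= 8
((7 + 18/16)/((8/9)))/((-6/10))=-975/64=-15.23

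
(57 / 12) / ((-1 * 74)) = -19 / 296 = -0.06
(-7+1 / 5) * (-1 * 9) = 306 / 5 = 61.20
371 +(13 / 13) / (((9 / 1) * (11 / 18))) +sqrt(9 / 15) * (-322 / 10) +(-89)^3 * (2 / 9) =-15472571 / 99 - 161 * sqrt(15) / 25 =-156313.54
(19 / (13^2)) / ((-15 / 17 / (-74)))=23902 / 2535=9.43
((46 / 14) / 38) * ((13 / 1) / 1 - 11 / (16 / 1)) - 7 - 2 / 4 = -27389 / 4256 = -6.44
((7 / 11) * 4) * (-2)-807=-8933 / 11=-812.09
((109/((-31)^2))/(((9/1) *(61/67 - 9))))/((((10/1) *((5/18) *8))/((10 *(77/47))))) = -562331/489610280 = -0.00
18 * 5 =90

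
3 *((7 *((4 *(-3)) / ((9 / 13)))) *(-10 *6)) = 21840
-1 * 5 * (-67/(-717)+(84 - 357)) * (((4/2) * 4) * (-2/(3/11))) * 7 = -1205351840/2151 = -560368.13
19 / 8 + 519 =4171 / 8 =521.38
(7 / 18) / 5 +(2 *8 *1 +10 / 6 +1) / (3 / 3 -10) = -539 / 270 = -2.00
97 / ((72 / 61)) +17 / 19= 113647 / 1368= 83.08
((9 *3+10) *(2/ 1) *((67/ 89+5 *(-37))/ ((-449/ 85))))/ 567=11460380/ 2517543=4.55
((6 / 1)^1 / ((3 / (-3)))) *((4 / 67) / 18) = -4 / 201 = -0.02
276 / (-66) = -46 / 11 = -4.18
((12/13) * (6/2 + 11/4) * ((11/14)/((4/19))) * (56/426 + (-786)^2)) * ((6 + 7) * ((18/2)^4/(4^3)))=259387453264797/15904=16309573268.66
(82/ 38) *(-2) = -82/ 19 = -4.32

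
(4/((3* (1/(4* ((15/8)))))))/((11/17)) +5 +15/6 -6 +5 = 483/22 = 21.95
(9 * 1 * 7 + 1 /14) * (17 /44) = 15011 /616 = 24.37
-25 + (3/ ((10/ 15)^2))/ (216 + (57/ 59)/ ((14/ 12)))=-993761/ 39800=-24.97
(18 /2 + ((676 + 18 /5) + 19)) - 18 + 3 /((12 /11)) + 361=21067 /20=1053.35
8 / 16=1 / 2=0.50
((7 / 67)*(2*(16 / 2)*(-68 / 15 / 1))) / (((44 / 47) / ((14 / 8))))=-156604 / 11055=-14.17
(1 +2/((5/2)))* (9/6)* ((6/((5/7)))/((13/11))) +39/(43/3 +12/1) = 530748/25675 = 20.67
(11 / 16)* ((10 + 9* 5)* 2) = 605 / 8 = 75.62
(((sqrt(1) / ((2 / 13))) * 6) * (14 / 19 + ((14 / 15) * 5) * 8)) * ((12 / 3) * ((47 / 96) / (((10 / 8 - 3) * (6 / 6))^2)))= 378820 / 399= 949.42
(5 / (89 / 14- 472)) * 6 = -140 / 2173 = -0.06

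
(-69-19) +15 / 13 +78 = -115 / 13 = -8.85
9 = 9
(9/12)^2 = 9/16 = 0.56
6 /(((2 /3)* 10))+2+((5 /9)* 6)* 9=329 /10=32.90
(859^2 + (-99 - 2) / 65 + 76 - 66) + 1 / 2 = 95925693 / 130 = 737889.95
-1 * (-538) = 538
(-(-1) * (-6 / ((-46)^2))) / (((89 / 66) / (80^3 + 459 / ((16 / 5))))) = -811235205 / 753296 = -1076.91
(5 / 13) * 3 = 15 / 13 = 1.15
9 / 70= 0.13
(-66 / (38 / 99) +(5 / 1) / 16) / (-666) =0.26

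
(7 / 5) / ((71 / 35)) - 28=-1939 / 71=-27.31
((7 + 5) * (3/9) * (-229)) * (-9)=8244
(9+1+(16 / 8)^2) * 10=140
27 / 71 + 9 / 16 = 1071 / 1136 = 0.94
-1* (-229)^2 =-52441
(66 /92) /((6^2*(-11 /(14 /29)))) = -7 /8004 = -0.00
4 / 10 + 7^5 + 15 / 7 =588334 / 35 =16809.54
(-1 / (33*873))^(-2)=829958481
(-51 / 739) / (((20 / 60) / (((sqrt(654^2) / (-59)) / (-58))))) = -50031 / 1264429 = -0.04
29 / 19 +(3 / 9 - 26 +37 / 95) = -6769 / 285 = -23.75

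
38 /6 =19 /3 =6.33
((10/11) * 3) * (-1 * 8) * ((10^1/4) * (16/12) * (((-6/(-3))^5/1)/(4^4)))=-100/11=-9.09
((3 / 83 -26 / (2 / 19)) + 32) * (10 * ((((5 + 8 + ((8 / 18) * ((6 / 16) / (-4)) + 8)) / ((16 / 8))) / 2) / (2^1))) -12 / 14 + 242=-150329213 / 27888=-5390.46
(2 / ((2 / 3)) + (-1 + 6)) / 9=8 / 9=0.89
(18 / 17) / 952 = 9 / 8092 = 0.00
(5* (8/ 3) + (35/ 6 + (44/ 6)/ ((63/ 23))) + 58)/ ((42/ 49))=30181/ 324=93.15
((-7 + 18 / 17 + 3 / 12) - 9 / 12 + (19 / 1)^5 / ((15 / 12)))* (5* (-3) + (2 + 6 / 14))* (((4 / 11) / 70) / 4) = -673496738 / 20825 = -32340.78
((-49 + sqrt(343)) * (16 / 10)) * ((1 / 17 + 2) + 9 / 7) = -22288 / 85 + 3184 * sqrt(7) / 85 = -163.11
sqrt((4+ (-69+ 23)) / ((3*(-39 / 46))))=2*sqrt(6279) / 39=4.06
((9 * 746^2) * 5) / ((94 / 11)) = 137737710 / 47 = 2930589.57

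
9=9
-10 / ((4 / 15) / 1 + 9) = -150 / 139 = -1.08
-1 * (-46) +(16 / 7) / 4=326 / 7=46.57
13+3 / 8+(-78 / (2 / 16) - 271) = -7053 / 8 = -881.62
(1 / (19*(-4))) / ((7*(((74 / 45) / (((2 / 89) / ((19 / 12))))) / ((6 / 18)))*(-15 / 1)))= 3 / 8321411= 0.00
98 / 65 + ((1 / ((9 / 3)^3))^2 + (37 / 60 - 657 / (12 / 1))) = -2493601 / 47385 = -52.62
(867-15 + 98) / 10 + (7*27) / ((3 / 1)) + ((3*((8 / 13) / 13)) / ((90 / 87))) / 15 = 158.01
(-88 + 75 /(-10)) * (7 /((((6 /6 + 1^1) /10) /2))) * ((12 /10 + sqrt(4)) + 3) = -41447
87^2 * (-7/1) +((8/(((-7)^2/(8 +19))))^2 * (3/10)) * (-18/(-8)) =-635903451/12005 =-52969.88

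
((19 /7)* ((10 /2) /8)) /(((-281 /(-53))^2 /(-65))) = -17345575 /4421816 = -3.92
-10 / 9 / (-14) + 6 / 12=73 / 126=0.58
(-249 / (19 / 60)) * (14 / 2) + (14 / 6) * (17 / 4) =-1252699 / 228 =-5494.29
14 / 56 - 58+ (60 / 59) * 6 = -12189 / 236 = -51.65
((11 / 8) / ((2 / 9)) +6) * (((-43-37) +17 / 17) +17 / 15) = -949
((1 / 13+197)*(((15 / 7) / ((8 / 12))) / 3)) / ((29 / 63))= 172935 / 377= 458.71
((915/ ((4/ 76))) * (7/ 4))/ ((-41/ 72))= -2190510/ 41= -53427.07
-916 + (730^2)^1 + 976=532960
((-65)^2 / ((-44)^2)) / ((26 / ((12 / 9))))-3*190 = -1654955 / 2904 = -569.89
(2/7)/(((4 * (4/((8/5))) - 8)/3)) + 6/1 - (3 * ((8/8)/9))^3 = 1208/189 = 6.39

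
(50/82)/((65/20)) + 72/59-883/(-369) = 1075745/283023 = 3.80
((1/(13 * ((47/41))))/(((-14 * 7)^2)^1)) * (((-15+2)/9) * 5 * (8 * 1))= -410/1015623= -0.00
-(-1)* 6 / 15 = 2 / 5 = 0.40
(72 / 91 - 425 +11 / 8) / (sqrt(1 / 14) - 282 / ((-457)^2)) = -13426594309558223 *sqrt(14) / 31753024186520 - 9064682127507 / 1134036578090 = -1590.13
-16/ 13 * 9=-144/ 13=-11.08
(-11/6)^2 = 121/36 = 3.36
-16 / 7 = -2.29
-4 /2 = -2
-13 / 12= -1.08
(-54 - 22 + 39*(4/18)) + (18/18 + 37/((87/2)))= -1899/29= -65.48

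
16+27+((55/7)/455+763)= 513433/637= 806.02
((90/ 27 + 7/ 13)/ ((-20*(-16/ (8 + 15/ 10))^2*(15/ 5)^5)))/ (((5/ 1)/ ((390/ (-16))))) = 54511/ 39813120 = 0.00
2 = 2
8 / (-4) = -2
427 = 427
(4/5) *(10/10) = 4/5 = 0.80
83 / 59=1.41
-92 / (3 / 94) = -8648 / 3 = -2882.67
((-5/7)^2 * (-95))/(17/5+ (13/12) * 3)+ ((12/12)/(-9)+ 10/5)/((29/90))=-14190/9947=-1.43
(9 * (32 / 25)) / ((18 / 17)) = 272 / 25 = 10.88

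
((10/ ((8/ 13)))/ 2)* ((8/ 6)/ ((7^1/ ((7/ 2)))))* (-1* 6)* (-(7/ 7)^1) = 65/ 2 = 32.50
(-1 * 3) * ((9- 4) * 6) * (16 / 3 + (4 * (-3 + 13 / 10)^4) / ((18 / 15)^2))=-102721 / 40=-2568.02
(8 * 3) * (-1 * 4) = -96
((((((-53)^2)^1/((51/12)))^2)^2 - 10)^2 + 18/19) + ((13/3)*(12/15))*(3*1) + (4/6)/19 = 72400023005953801447645248153892864/1988090870685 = 36416858038791885650112.57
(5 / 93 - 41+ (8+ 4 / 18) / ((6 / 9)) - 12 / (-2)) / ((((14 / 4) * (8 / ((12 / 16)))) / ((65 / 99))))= -45565 / 114576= -0.40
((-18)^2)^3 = 34012224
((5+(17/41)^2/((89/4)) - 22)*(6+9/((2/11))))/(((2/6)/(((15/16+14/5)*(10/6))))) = -84372976233/4787488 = -17623.64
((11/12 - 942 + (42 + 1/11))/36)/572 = -118667/2718144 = -0.04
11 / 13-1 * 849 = -11026 / 13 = -848.15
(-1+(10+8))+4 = 21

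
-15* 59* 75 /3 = -22125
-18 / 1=-18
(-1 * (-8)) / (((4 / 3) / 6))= 36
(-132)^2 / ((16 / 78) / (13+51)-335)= -5436288 / 104519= -52.01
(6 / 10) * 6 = 18 / 5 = 3.60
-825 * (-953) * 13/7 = 10220925/7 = 1460132.14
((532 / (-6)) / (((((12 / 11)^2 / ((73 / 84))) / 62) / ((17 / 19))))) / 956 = -4654991 / 1238976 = -3.76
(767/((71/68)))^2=2720248336/5041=539624.74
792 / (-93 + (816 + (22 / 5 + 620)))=3960 / 6737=0.59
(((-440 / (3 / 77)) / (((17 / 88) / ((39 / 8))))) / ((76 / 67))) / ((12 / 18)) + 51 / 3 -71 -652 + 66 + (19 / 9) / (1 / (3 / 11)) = -4023793588 / 10659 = -377501.98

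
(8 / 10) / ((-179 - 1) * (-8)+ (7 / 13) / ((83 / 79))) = 4316 / 7771565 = 0.00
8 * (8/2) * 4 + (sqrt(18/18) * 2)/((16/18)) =521/4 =130.25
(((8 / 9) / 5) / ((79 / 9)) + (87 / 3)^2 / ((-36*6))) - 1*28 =-2719427 / 85320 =-31.87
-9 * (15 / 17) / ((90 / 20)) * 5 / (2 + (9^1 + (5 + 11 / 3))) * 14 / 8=-0.79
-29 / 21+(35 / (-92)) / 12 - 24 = -65463 / 2576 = -25.41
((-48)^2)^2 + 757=5309173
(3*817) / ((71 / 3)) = 7353 / 71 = 103.56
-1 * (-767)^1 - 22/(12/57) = 1325/2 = 662.50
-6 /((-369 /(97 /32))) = 97 /1968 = 0.05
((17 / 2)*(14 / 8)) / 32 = 119 / 256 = 0.46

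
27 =27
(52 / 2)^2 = 676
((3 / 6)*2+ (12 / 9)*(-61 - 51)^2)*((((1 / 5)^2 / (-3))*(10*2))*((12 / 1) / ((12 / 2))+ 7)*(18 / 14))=-1806444 / 35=-51612.69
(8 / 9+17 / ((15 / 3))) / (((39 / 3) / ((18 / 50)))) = 193 / 1625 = 0.12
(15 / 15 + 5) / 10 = 3 / 5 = 0.60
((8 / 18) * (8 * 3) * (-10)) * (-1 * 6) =640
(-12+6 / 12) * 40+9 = -451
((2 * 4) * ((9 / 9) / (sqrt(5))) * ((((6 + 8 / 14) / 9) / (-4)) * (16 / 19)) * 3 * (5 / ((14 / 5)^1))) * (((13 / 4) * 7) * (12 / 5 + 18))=-81328 * sqrt(5) / 133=-1367.33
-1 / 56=-0.02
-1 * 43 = -43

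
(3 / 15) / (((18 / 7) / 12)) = 14 / 15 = 0.93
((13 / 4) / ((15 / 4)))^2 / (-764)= -169 / 171900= -0.00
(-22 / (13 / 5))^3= -1331000 / 2197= -605.83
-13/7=-1.86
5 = 5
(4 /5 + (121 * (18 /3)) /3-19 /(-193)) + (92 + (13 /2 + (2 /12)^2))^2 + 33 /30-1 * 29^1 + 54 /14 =86902033667 /8754480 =9926.58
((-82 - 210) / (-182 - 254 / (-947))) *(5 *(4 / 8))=69131 / 17210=4.02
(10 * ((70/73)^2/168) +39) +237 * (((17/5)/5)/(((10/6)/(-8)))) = -1467832952/1998375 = -734.51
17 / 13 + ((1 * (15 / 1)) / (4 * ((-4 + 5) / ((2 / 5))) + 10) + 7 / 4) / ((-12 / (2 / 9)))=1771 / 1404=1.26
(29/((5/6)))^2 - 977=234.04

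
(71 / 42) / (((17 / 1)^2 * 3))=71 / 36414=0.00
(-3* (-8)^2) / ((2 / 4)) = -384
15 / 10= 3 / 2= 1.50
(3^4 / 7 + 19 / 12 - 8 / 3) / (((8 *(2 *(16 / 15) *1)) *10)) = 881 / 14336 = 0.06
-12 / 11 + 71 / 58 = 85 / 638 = 0.13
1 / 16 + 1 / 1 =1.06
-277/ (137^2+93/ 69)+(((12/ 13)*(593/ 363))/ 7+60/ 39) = 1181026705/ 679092414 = 1.74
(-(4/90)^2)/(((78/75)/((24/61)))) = -16/21411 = -0.00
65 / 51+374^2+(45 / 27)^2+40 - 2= 21407462 / 153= 139918.05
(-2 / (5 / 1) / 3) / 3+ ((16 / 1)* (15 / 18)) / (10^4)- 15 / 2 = -7.54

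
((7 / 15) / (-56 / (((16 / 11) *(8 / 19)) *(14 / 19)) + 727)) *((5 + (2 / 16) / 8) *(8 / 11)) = 2996 / 1061115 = 0.00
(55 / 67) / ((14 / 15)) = 825 / 938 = 0.88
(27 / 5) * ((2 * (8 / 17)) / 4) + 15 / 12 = 857 / 340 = 2.52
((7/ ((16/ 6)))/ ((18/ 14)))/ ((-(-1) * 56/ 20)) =35/ 48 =0.73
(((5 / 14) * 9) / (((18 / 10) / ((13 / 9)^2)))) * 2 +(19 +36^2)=749830 / 567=1322.45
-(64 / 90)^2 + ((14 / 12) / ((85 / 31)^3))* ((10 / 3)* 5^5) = 5860072213 / 9948825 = 589.02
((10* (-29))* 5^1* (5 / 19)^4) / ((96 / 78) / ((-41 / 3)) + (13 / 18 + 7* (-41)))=0.02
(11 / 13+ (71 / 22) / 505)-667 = -96211677 / 144430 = -666.15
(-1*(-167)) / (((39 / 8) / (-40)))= -1370.26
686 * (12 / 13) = 8232 / 13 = 633.23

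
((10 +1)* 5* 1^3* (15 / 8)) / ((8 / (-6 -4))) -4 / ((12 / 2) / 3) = -4189 / 32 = -130.91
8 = 8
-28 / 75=-0.37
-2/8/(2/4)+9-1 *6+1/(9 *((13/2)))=589/234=2.52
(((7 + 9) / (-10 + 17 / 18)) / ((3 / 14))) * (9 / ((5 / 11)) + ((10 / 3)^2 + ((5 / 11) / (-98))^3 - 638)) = 273785893437704 / 54694936065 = 5005.69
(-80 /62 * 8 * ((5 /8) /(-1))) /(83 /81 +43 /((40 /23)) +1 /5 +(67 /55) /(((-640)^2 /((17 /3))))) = 364953600000 /1467918111743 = 0.25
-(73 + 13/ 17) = -73.76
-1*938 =-938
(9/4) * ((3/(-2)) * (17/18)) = -51/16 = -3.19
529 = 529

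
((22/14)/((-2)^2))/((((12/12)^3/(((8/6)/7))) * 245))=11/36015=0.00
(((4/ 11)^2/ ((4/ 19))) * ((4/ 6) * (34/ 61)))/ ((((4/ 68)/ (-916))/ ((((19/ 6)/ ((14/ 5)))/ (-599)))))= 1911307280/ 278536797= 6.86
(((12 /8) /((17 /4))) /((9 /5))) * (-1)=-10 /51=-0.20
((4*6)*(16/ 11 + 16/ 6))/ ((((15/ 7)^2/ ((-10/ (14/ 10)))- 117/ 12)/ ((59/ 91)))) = -256768/ 41613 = -6.17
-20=-20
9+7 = 16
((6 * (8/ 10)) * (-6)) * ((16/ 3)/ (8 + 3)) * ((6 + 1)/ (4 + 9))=-7.52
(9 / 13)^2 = 81 / 169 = 0.48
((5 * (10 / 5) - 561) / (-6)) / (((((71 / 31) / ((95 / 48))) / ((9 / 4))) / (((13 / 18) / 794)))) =21095035 / 129885696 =0.16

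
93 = 93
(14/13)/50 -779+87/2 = -478061/650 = -735.48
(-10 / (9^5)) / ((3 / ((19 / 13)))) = -190 / 2302911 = -0.00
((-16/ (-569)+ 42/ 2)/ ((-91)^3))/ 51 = -11965/ 21867876849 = -0.00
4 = 4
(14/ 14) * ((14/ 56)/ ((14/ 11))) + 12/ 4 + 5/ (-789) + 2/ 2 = 185135/ 44184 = 4.19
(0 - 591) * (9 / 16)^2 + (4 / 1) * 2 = -45823 / 256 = -179.00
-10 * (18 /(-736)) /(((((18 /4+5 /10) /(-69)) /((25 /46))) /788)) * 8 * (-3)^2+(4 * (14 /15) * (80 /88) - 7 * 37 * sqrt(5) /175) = -78984574 /759 - 37 * sqrt(5) /25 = -104067.31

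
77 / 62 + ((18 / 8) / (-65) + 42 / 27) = 200419 / 72540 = 2.76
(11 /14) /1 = 11 /14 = 0.79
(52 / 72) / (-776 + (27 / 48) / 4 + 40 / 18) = -416 / 445615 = -0.00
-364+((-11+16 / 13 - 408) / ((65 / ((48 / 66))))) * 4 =-3557172 / 9295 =-382.70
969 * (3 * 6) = 17442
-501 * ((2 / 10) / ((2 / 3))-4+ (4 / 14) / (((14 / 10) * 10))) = 903303 / 490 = 1843.48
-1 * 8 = -8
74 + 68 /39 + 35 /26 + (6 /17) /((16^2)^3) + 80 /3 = 577056538741 /5561647104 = 103.76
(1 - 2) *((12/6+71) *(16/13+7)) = -7811/13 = -600.85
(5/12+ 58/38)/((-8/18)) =-1329/304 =-4.37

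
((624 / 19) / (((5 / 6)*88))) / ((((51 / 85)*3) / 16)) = 832 / 209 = 3.98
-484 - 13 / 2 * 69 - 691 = -3247 / 2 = -1623.50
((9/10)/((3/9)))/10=27/100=0.27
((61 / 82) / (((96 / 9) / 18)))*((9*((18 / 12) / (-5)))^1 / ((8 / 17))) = -755973 / 104960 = -7.20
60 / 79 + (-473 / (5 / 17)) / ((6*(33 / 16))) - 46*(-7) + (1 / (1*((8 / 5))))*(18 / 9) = 2759447 / 14220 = 194.05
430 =430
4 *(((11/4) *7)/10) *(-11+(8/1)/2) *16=-4312/5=-862.40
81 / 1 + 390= 471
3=3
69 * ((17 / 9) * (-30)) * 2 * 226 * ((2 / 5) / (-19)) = 706928 / 19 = 37206.74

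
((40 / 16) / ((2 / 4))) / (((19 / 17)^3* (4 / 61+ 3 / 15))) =7492325 / 555579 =13.49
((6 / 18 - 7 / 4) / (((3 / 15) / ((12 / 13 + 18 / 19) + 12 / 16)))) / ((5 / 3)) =-11.14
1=1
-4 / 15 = -0.27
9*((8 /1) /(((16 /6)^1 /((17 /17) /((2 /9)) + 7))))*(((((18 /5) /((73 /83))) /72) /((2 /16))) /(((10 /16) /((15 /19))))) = 1237032 /6935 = 178.38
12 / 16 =3 / 4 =0.75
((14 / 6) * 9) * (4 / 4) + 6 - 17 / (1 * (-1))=44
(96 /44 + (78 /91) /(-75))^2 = 17455684 /3705625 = 4.71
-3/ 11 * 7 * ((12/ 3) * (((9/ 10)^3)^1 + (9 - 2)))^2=-1254486261/ 687500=-1824.71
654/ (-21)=-218/ 7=-31.14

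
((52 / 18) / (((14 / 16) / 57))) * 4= 15808 / 21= 752.76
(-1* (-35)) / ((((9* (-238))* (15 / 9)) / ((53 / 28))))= -0.02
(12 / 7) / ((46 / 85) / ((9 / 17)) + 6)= 135 / 553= 0.24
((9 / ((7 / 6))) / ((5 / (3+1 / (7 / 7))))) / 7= 216 / 245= 0.88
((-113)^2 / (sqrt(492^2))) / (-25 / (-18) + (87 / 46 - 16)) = -881061 / 431812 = -2.04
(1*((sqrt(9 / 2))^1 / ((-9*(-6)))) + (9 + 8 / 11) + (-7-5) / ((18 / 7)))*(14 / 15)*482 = 1687*sqrt(2) / 135 + 1126916 / 495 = 2294.27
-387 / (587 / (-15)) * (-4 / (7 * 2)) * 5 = -58050 / 4109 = -14.13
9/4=2.25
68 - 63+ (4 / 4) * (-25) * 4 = -95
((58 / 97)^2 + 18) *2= 345452 / 9409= 36.72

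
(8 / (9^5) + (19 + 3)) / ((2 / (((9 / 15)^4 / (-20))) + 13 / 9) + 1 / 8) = -10392688 / 145058607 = -0.07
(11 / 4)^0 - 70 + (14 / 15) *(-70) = -403 / 3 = -134.33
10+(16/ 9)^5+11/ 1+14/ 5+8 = 14631671/ 295245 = 49.56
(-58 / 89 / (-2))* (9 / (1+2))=87 / 89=0.98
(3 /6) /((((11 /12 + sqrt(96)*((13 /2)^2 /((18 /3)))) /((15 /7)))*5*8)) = -99 /19189604 + 1521*sqrt(6) /9594802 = 0.00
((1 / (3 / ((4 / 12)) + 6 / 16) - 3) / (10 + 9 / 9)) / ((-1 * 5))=217 / 4125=0.05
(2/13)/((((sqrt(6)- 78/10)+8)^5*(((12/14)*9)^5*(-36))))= 5987546271875/7890708476276543496384- 6303938046875*sqrt(6)/7890708476276543496384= -0.00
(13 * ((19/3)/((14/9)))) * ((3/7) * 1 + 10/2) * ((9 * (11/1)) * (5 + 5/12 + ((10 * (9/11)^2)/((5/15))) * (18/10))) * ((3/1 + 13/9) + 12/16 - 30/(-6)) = 103947842843/8624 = 12053321.29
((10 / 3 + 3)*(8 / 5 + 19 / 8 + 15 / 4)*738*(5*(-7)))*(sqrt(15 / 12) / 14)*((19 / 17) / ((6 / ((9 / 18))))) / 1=-4573509*sqrt(5) / 1088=-9399.52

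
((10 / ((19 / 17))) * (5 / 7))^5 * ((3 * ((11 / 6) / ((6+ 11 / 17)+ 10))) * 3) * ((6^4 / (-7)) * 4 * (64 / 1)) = -41292622039680000000000 / 82440891664033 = -500875490.38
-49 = -49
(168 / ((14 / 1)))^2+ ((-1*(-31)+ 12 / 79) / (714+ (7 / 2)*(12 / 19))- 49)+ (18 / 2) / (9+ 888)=30553489997 / 321434568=95.05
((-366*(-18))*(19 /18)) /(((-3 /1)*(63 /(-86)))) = 199348 /63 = 3164.25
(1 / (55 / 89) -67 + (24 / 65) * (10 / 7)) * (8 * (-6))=15580608 / 5005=3113.01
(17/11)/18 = 17/198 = 0.09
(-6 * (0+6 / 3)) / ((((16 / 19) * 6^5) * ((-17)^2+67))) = -19 / 3691008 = -0.00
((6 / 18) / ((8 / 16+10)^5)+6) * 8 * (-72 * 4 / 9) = -18819545600 / 12252303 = -1536.00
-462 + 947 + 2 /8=485.25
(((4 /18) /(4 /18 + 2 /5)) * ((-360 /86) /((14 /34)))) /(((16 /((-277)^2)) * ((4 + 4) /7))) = -293488425 /19264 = -15235.07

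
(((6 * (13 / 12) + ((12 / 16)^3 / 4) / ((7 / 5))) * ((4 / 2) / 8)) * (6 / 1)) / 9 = 11783 / 10752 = 1.10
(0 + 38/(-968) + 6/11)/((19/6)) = 735/4598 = 0.16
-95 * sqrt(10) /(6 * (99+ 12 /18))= -95 * sqrt(10) /598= -0.50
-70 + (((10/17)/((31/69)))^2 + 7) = -17020827/277729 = -61.29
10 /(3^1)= 10 /3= 3.33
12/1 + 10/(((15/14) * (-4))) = 29/3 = 9.67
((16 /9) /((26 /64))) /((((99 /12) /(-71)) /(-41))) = 5961728 /3861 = 1544.09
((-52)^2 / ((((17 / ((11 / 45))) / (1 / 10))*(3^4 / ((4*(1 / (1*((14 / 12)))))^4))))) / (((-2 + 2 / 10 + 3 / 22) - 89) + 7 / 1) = -0.08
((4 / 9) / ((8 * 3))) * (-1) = -1 / 54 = -0.02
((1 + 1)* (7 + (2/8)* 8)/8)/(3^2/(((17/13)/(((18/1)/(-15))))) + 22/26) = -9945/32764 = -0.30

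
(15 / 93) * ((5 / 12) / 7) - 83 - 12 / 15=-1090951 / 13020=-83.79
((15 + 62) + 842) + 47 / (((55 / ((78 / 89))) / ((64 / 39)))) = 4504521 / 4895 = 920.23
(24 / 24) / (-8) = -1 / 8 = -0.12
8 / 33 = 0.24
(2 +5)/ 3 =7/ 3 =2.33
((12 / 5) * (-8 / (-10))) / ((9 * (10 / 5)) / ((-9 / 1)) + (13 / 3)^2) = 432 / 3775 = 0.11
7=7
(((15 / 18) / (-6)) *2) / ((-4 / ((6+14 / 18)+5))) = 265 / 324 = 0.82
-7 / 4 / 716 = -7 / 2864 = -0.00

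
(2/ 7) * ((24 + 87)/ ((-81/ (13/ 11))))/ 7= -962/ 14553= -0.07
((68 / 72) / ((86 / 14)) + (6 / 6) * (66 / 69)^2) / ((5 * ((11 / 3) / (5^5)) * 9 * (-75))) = -10939175 / 40535154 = -0.27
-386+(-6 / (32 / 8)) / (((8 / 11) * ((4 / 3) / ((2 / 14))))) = -173027 / 448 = -386.22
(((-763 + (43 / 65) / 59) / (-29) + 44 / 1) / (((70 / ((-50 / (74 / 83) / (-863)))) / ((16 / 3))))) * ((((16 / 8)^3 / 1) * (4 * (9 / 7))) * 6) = 2990685662208 / 34801820417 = 85.93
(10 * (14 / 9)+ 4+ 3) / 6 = 203 / 54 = 3.76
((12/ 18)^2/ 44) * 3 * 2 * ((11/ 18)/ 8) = 1/ 216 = 0.00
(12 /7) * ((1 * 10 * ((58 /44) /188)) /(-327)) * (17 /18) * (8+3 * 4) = -24650 /3550239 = -0.01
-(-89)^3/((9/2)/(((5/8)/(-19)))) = -3524845/684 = -5153.28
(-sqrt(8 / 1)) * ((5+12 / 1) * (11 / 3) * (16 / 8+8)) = -3740 * sqrt(2) / 3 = -1763.05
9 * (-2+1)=-9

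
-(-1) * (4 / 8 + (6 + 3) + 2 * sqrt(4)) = 27 / 2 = 13.50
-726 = -726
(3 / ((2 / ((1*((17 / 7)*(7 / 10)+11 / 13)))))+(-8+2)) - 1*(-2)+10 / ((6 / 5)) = 6359 / 780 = 8.15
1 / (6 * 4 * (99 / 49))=49 / 2376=0.02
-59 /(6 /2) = -59 /3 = -19.67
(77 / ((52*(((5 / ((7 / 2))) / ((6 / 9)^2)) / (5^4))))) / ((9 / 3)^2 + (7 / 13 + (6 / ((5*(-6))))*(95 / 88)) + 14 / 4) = 22.45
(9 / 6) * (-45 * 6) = -405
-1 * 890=-890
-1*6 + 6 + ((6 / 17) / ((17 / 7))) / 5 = 42 / 1445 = 0.03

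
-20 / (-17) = 20 / 17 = 1.18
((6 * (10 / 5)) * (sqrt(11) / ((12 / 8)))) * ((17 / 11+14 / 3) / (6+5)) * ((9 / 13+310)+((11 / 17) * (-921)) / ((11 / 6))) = -5207000 * sqrt(11) / 80223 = -215.27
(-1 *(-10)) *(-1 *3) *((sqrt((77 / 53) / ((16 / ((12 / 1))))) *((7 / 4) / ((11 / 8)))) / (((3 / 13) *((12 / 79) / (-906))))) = 5427695 *sqrt(12243) / 583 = 1030127.08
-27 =-27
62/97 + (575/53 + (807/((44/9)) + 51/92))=460726371/2601346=177.11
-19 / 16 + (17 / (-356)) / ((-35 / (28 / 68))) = -1.19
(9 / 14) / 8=9 / 112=0.08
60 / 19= 3.16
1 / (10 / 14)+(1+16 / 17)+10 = 1134 / 85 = 13.34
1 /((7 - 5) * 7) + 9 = 127 /14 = 9.07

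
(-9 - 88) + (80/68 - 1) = -1646/17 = -96.82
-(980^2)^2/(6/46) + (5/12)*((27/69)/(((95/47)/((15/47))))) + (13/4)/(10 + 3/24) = -1001238016625230907/141588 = -7071489226666.32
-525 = -525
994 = 994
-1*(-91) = 91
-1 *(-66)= 66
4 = 4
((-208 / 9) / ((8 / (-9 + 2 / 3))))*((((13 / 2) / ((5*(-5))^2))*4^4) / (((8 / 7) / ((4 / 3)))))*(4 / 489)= 605696 / 990225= 0.61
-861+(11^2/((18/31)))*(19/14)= -145703/252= -578.19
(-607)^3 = -223648543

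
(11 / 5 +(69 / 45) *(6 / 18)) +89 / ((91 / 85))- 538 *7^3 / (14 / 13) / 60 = -45373261 / 16380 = -2770.04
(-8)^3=-512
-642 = -642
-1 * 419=-419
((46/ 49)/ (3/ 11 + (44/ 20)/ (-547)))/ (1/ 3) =10.48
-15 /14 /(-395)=3 /1106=0.00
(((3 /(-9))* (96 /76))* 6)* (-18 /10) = 432 /95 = 4.55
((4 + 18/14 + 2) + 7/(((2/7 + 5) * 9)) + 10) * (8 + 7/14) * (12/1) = 1381624/777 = 1778.15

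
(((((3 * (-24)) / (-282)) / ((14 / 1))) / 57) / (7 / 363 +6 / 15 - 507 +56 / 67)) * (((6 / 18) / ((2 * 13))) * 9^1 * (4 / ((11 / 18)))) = -596970 / 1249441134851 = -0.00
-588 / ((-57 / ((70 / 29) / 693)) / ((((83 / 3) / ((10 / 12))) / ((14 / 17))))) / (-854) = -5644 / 3327489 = -0.00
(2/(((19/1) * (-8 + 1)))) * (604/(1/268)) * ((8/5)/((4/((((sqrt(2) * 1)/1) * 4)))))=-2589952 * sqrt(2)/665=-5507.89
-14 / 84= -1 / 6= -0.17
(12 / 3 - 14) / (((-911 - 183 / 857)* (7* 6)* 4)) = 857 / 13119288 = 0.00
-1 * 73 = -73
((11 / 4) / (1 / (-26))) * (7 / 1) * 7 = -7007 / 2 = -3503.50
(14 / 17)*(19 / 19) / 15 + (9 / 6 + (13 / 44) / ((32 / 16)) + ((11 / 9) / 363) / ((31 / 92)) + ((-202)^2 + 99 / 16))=40811.90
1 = 1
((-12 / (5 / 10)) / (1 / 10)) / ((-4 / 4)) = 240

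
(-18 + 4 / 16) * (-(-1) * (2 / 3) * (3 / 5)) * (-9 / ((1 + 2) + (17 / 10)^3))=63900 / 7913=8.08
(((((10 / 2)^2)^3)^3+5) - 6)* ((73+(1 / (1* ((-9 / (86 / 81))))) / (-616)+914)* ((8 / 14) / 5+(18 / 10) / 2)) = 39697404934605278759 / 10395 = 3818894173603201.42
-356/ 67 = -5.31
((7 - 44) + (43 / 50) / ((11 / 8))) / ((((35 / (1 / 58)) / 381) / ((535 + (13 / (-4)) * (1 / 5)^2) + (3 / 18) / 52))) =-757149072313 / 207350000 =-3651.55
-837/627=-279/209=-1.33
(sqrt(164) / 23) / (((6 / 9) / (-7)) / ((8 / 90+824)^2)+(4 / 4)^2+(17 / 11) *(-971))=-0.00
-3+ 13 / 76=-215 / 76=-2.83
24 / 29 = 0.83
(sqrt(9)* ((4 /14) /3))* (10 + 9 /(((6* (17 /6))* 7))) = 2398 /833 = 2.88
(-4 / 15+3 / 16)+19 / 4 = 1121 / 240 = 4.67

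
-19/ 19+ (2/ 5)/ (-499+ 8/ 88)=-13731/ 13720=-1.00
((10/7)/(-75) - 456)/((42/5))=-23941/441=-54.29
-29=-29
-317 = -317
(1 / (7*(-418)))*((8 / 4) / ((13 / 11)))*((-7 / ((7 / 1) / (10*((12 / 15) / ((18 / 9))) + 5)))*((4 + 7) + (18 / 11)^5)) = 1734219 / 14655641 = 0.12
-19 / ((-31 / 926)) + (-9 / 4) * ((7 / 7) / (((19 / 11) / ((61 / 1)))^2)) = -100211503 / 44764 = -2238.66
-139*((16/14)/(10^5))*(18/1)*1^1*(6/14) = -3753/306250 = -0.01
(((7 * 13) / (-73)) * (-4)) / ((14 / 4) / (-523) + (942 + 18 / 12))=190372 / 36021631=0.01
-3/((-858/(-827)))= -827/286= -2.89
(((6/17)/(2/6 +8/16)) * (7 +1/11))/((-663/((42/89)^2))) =-127008/125904295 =-0.00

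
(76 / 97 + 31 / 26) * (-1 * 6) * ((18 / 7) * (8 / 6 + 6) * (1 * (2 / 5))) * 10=-7893072 / 8827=-894.20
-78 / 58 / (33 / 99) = -117 / 29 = -4.03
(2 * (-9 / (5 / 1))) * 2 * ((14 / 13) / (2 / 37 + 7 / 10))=-4144 / 403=-10.28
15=15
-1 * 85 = -85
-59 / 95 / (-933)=59 / 88635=0.00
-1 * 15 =-15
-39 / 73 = -0.53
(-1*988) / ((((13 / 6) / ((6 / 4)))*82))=-342 / 41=-8.34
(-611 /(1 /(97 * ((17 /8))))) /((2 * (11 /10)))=-5037695 /88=-57246.53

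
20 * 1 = 20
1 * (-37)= -37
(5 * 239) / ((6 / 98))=58555 / 3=19518.33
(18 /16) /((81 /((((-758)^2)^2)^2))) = 13622714598418483461152 /9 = 1513634955379831495683.56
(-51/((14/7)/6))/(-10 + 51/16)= 2448/109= 22.46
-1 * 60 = -60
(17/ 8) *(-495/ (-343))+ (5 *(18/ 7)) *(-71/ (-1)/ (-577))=2350575/ 1583288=1.48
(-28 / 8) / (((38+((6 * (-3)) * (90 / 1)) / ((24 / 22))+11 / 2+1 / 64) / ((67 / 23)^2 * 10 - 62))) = 2708608 / 48802895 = 0.06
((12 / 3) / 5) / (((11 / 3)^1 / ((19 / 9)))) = 76 / 165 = 0.46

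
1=1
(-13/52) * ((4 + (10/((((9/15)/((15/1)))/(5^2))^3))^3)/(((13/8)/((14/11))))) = -407453626394271850585937500112/143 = -2849326058701201752349213000.00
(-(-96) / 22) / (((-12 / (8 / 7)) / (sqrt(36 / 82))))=-96 * sqrt(82) / 3157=-0.28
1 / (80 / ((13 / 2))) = 13 / 160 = 0.08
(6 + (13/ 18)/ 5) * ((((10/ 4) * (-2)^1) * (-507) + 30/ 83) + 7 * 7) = 59309803/ 3735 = 15879.47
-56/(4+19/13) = -728/71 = -10.25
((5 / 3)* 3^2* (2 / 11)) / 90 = 1 / 33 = 0.03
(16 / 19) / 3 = 16 / 57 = 0.28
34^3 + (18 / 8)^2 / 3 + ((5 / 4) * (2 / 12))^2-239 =39066.73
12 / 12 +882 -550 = 333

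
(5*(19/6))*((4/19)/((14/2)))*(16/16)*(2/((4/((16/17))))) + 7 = 7.22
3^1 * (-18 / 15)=-3.60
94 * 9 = 846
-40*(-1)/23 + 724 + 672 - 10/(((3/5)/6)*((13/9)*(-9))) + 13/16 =6727471/4784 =1406.24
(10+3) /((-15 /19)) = -247 /15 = -16.47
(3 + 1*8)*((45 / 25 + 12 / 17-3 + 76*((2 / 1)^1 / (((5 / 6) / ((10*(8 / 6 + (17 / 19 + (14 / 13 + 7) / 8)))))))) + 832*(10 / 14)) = 552995498 / 7735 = 71492.63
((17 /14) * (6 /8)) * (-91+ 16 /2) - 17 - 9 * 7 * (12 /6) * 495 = -3497905 /56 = -62462.59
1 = 1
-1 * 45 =-45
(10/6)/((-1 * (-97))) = 5/291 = 0.02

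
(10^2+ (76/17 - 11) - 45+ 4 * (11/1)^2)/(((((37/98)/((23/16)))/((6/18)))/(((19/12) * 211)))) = 10224557609/45288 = 225767.48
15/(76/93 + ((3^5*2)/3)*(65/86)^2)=5158710/32107973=0.16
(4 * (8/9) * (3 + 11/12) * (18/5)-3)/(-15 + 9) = -707/90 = -7.86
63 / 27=2.33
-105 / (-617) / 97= 105 / 59849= 0.00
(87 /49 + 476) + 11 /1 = 23950 /49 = 488.78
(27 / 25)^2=729 / 625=1.17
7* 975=6825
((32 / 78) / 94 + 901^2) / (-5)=-1488031241 / 9165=-162360.20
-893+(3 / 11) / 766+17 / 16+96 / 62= -1860599085 / 2089648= -890.39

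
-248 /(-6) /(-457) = -124 /1371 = -0.09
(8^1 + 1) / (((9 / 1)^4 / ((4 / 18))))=2 / 6561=0.00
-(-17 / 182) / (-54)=-17 / 9828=-0.00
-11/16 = -0.69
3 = 3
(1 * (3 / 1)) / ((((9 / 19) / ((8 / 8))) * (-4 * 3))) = -19 / 36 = -0.53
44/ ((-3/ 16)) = -704/ 3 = -234.67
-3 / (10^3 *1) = -3 / 1000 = -0.00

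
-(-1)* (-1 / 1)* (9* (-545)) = 4905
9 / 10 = 0.90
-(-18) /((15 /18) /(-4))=-432 /5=-86.40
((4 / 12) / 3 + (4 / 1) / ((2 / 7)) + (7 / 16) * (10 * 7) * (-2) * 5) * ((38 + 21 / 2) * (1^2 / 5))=-1020149 / 360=-2833.75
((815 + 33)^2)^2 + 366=517110563182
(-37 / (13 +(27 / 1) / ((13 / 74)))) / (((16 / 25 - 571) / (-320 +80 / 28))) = -8898500 / 72098257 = -0.12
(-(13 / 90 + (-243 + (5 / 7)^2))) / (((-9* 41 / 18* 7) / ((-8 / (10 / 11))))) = 47024692 / 3164175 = 14.86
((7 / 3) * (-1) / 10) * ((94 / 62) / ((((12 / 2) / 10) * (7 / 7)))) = -329 / 558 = -0.59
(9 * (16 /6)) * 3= 72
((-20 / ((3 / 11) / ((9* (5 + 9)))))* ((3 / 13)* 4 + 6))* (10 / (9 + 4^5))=-619.26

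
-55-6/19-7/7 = -1070/19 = -56.32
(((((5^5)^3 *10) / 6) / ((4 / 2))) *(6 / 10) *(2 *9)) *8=2197265625000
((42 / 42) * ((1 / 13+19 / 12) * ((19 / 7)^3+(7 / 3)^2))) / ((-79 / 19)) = -27606107 / 2717442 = -10.16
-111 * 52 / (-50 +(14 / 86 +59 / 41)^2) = 121.68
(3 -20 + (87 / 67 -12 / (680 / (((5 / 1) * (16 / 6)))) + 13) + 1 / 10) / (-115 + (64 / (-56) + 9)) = 226177 / 8542500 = 0.03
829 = 829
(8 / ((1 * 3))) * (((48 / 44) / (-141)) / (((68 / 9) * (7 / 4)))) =-96 / 61523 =-0.00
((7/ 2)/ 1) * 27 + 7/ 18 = 854/ 9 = 94.89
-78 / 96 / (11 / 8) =-13 / 22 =-0.59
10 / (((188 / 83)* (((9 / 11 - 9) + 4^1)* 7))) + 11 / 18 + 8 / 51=2858045 / 4631004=0.62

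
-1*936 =-936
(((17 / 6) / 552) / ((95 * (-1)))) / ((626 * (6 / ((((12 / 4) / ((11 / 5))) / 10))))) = -0.00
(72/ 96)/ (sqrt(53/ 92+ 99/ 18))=3 * sqrt(12857)/ 1118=0.30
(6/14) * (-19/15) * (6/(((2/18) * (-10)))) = 513/175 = 2.93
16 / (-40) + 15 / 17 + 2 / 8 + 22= 7729 / 340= 22.73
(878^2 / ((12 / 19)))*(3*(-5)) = -18308495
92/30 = 3.07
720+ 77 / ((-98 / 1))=10069 / 14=719.21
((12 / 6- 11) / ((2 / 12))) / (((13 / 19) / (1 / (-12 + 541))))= -1026 / 6877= -0.15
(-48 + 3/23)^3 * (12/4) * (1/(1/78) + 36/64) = -5032902178071/194672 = -25853241.24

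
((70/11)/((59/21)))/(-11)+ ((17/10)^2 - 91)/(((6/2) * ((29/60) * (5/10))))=-126016608/1035155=-121.74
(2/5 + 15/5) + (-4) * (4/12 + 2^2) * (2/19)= 449/285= 1.58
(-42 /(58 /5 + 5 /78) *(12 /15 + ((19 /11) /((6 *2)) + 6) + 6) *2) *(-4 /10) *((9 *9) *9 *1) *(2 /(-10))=-6800808924 /1250975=-5436.41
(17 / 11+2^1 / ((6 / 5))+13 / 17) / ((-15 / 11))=-2231 / 765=-2.92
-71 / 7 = -10.14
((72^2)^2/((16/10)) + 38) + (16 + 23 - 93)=16796144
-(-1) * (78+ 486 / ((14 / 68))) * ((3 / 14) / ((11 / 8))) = 204840 / 539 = 380.04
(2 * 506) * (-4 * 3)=-12144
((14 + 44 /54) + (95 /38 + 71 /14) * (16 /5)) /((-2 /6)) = -36896 /315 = -117.13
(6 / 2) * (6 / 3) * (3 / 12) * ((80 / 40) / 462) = 1 / 154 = 0.01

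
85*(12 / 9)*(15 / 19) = 1700 / 19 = 89.47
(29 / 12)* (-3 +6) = 29 / 4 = 7.25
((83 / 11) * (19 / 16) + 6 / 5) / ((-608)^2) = 8941 / 325304320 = 0.00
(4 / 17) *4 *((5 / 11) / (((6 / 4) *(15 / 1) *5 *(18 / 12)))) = 0.00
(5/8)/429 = 0.00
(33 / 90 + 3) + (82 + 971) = 31691 / 30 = 1056.37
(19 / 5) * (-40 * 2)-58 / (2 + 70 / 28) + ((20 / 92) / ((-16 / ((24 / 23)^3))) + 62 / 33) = -8727549106 / 27704259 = -315.03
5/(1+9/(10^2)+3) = 500/409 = 1.22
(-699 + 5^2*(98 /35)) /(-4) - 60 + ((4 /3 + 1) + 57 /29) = 101.55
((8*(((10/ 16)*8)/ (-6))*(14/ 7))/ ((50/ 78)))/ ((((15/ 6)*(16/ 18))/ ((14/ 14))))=-234/ 25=-9.36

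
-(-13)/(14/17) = 221/14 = 15.79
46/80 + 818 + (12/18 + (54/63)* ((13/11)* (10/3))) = 7600993/9240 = 822.62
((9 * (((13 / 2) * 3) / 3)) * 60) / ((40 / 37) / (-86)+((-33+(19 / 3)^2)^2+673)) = 452337210 / 93245299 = 4.85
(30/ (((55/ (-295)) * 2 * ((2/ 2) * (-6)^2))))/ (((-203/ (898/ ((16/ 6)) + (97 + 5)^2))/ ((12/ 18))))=78.83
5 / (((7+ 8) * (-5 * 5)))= -0.01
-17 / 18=-0.94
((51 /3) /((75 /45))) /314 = 51 /1570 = 0.03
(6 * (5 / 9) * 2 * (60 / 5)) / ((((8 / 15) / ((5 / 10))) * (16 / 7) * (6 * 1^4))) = 175 / 32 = 5.47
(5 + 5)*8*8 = 640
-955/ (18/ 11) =-10505/ 18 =-583.61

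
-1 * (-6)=6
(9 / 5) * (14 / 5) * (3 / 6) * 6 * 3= 45.36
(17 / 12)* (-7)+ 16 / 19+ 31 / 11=-15691 / 2508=-6.26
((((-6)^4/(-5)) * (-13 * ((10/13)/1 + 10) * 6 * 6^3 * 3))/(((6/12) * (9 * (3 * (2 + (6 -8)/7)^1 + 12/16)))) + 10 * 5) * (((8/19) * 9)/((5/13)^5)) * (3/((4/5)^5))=21931679915.92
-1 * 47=-47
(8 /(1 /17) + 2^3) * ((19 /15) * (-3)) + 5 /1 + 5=-2686 /5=-537.20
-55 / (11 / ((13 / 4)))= -65 / 4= -16.25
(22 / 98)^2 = 121 / 2401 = 0.05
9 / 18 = 0.50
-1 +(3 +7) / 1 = 9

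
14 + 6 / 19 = 272 / 19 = 14.32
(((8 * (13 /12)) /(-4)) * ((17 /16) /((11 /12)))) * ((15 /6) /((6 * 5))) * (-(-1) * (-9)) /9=221 /1056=0.21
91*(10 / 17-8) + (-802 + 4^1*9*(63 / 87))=-1450.40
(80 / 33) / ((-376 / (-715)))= 650 / 141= 4.61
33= 33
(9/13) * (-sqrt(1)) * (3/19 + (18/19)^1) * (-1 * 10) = 1890/247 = 7.65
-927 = -927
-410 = -410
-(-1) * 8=8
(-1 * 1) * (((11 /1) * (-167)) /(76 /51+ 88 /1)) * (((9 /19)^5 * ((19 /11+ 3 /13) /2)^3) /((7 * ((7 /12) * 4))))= 3017521998000 /107292912967669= 0.03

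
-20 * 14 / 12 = -70 / 3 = -23.33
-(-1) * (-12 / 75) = -4 / 25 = -0.16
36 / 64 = 9 / 16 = 0.56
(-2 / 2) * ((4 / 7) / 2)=-2 / 7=-0.29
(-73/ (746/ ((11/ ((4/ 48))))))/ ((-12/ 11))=8833/ 746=11.84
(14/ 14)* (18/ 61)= 18/ 61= 0.30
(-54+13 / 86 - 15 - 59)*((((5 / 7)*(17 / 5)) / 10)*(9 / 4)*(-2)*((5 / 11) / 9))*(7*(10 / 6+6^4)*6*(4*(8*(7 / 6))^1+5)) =30804277355 / 1892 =16281330.53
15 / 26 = 0.58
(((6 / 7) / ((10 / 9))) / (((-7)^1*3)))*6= -54 / 245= -0.22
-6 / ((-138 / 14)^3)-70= -7664524 / 109503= -69.99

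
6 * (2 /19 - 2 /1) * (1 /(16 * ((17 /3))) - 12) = 136.30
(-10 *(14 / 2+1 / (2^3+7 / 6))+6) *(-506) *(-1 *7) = -230552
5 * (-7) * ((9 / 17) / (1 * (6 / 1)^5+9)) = -7 / 2941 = -0.00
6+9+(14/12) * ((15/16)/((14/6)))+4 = 623/32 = 19.47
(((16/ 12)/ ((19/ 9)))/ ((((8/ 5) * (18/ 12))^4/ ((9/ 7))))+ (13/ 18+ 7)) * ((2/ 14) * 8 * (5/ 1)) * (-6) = -2967295/ 11172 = -265.60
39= 39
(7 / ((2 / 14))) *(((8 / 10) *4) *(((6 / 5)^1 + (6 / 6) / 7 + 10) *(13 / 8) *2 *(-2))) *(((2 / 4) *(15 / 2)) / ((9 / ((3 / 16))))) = -36127 / 40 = -903.18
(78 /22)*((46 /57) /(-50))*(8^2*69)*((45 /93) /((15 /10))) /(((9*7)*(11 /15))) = -880256 /498883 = -1.76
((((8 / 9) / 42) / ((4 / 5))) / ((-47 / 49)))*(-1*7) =245 / 1269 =0.19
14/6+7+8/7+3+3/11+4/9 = 9836/693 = 14.19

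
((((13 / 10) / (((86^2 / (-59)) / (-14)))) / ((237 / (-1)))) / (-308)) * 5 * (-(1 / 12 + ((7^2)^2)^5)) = -734408019003220857971 / 925505856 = -793520661422.18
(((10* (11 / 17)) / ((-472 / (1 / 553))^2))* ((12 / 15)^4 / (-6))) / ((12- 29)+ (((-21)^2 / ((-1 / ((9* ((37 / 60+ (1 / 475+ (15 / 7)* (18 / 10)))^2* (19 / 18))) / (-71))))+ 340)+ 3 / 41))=-389375360 / 90395567847663077450619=-0.00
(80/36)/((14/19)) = 190/63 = 3.02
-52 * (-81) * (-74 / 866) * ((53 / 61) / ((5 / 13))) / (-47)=107376516 / 6207055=17.30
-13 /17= -0.76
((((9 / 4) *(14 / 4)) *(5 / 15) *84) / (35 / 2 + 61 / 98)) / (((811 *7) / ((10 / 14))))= 735 / 480112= 0.00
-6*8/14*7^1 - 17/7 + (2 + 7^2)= 172/7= 24.57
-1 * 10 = -10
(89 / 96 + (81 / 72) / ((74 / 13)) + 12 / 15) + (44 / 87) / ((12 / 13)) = 3820481 / 1545120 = 2.47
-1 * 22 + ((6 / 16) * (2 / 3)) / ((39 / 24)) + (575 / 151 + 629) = 1199318 / 1963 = 610.96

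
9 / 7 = 1.29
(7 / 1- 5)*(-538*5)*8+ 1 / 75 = -3227999 / 75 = -43039.99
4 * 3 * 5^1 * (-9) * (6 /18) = -180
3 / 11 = 0.27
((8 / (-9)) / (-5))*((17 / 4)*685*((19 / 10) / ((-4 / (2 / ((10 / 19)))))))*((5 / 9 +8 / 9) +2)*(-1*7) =22524.31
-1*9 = -9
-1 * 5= -5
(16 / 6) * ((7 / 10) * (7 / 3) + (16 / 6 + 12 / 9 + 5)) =1276 / 45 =28.36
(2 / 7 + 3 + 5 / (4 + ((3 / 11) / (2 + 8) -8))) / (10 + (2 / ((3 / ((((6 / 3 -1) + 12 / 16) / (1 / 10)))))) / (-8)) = 148824 / 627095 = 0.24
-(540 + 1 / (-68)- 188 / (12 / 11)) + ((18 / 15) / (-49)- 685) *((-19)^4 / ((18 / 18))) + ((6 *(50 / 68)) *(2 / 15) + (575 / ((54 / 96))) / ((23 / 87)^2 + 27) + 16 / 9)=-685653365317243901 / 7680376620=-89273404.06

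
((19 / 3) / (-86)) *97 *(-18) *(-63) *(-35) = 12191445 / 43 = 283521.98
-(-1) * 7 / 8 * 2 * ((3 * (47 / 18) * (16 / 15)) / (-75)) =-658 / 3375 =-0.19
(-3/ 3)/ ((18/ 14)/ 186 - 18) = 434/ 7809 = 0.06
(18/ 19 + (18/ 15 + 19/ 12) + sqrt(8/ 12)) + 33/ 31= sqrt(6)/ 3 + 169463/ 35340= 5.61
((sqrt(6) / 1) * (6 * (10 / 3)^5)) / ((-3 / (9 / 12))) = -50000 * sqrt(6) / 81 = -1512.03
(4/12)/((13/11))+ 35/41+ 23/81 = 61291/43173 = 1.42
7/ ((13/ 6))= 42/ 13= 3.23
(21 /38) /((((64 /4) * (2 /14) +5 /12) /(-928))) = -189.77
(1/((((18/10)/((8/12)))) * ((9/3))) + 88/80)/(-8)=-991/6480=-0.15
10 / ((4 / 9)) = 45 / 2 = 22.50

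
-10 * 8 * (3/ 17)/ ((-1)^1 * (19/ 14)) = 3360/ 323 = 10.40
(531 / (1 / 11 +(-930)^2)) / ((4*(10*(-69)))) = -1947 / 8752788920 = -0.00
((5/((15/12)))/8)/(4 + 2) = 1/12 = 0.08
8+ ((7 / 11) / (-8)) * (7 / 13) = 9103 / 1144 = 7.96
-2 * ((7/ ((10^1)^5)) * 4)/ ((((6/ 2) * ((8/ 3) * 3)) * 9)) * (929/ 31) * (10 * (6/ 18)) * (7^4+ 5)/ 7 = -372529/ 4185000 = -0.09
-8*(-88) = 704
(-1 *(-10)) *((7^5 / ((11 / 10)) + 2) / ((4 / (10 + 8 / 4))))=5042760 / 11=458432.73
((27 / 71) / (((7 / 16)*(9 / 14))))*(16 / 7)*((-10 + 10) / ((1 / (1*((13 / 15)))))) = 0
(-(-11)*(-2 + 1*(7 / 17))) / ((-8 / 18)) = 2673 / 68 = 39.31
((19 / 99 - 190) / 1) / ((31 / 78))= -488566 / 1023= -477.58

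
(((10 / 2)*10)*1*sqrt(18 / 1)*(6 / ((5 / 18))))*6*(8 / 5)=31104*sqrt(2)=43987.70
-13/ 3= -4.33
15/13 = 1.15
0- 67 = -67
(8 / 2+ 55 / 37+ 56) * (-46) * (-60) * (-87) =-546273000 / 37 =-14764135.14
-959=-959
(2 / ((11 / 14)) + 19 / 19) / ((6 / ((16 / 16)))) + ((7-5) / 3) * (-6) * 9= -779 / 22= -35.41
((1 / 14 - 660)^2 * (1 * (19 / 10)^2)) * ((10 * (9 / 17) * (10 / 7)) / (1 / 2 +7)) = 92443928043 / 58310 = 1585387.21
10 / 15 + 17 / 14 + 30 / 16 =631 / 168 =3.76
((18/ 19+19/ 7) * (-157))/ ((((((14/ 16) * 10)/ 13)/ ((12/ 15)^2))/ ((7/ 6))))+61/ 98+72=-394588591/ 698250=-565.11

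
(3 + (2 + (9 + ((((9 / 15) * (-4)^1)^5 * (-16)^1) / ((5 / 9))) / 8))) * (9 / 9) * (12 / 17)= 56372712 / 265625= 212.23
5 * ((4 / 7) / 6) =10 / 21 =0.48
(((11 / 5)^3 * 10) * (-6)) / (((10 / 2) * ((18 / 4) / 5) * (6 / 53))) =-282172 / 225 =-1254.10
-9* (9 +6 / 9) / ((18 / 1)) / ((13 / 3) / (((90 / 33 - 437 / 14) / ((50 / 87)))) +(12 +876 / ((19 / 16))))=-0.01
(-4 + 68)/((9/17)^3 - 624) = -314432/3064983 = -0.10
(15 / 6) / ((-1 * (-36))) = 0.07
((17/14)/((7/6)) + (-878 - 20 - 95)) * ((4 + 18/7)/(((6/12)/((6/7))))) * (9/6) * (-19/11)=764669592/26411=28952.69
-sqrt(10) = -3.16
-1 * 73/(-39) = 73/39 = 1.87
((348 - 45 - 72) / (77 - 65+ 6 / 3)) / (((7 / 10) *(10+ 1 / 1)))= 2.14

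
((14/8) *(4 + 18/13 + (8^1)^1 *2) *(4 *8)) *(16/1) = 249088/13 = 19160.62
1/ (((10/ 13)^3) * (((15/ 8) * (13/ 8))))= 1352/ 1875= 0.72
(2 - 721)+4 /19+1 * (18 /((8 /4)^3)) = -54457 /76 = -716.54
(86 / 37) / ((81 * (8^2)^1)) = 43 / 95904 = 0.00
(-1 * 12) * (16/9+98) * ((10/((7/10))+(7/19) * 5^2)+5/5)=-3900912/133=-29330.17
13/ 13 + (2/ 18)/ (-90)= 809/ 810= 1.00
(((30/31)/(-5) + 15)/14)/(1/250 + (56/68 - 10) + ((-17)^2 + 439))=325125/220979563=0.00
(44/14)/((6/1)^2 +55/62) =1364/16009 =0.09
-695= -695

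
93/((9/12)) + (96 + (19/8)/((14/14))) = 1779/8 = 222.38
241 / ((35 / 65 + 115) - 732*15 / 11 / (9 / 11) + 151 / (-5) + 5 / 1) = -15665 / 73428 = -0.21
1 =1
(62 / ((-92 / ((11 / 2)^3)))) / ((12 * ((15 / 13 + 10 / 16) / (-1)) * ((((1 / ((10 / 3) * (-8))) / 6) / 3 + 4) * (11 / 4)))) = 780208 / 1633069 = 0.48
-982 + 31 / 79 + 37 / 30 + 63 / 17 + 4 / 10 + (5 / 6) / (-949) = -6221310012 / 6372535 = -976.27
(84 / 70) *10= 12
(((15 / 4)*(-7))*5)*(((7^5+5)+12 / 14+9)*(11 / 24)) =-32382075 / 32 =-1011939.84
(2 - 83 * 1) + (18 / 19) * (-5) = -1629 / 19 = -85.74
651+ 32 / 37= 24119 / 37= 651.86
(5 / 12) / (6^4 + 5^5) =5 / 53052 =0.00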